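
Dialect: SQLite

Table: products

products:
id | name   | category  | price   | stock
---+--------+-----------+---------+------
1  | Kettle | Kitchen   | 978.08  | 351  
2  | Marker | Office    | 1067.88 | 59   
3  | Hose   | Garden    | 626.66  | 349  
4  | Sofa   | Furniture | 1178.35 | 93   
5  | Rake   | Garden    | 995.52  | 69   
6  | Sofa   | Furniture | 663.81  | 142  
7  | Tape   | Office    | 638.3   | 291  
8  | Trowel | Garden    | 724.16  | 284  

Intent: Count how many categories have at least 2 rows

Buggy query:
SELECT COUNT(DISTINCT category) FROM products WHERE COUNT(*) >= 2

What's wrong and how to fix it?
Bug: WHERE filters individual rows, not groups, so a group-level COUNT is invalid there

Fix: Use a subquery that GROUPs and filters with HAVING, then count its rows

Corrected query:
SELECT COUNT(*) FROM (SELECT category FROM products GROUP BY category HAVING COUNT(*) >= 2)

Result:
COUNT(*)
--------
3       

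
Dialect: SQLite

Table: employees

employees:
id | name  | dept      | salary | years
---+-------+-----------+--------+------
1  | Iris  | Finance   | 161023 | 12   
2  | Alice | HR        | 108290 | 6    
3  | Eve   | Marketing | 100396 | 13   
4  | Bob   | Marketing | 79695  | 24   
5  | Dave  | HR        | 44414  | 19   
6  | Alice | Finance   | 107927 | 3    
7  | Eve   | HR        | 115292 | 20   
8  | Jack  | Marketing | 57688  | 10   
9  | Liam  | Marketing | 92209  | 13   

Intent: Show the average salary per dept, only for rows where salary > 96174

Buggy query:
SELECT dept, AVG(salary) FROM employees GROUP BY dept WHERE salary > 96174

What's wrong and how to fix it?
Bug: WHERE cannot follow GROUP BY

Fix: Place WHERE between FROM and GROUP BY

Corrected query:
SELECT dept, AVG(salary) FROM employees WHERE salary > 96174 GROUP BY dept

Result:
dept      | AVG(salary)
----------+------------
Finance   | 134475     
HR        | 111791     
Marketing | 100396     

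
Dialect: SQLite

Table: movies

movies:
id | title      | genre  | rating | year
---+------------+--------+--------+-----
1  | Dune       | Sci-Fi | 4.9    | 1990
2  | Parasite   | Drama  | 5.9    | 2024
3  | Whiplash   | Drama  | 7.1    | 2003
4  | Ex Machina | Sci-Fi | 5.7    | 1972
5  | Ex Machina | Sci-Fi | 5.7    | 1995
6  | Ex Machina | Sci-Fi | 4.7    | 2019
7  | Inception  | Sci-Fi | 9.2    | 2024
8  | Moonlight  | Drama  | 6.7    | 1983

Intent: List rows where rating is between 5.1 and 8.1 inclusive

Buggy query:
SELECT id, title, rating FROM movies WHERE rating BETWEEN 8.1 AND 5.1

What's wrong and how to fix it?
Bug: The bounds are reversed; BETWEEN a AND b requires a <= b to match anything

Fix: Swap the bounds so the smaller value comes first

Corrected query:
SELECT id, title, rating FROM movies WHERE rating BETWEEN 5.1 AND 8.1

Result:
id | title      | rating
---+------------+-------
2  | Parasite   | 5.9   
3  | Whiplash   | 7.1   
4  | Ex Machina | 5.7   
5  | Ex Machina | 5.7   
8  | Moonlight  | 6.7   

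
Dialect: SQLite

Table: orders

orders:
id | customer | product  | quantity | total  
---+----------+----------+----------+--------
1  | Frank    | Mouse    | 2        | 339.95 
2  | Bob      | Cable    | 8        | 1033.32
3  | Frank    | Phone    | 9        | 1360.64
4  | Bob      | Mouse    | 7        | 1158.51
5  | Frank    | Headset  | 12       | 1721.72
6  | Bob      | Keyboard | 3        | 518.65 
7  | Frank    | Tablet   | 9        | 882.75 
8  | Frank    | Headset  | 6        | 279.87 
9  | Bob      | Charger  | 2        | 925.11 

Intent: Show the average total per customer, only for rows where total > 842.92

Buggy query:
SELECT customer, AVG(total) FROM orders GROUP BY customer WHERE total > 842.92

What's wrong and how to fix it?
Bug: WHERE cannot follow GROUP BY

Fix: Place WHERE between FROM and GROUP BY

Corrected query:
SELECT customer, AVG(total) FROM orders WHERE total > 842.92 GROUP BY customer

Result:
customer | AVG(total) 
---------+------------
Bob      | 1038.98    
Frank    | 1321.703333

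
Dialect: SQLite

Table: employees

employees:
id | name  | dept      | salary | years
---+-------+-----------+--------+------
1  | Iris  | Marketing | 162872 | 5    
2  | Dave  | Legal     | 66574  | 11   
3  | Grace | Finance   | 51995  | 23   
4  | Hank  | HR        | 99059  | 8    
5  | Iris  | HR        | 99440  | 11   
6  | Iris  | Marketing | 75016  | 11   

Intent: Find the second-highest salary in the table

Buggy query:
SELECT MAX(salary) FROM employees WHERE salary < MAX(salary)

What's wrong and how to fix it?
Bug: MAX(salary) on the right of the comparison is an aggregate-in-WHERE error

Fix: Compute the overall MAX in a subquery, then take MAX of rows below it

Corrected query:
SELECT MAX(salary) FROM employees WHERE salary < (SELECT MAX(salary) FROM employees)

Result:
MAX(salary)
-----------
99440      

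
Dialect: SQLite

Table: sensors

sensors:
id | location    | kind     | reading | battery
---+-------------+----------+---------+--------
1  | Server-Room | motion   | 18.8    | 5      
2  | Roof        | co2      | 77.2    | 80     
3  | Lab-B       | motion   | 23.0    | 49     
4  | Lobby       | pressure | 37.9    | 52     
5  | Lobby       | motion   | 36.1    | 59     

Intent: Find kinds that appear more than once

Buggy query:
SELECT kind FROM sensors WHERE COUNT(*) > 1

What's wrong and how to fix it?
Bug: WHERE can't reference COUNT(*); aggregates are computed after WHERE

Fix: Group first, then use HAVING for the count condition

Corrected query:
SELECT kind FROM sensors GROUP BY kind HAVING COUNT(*) > 1

Result:
kind  
------
motion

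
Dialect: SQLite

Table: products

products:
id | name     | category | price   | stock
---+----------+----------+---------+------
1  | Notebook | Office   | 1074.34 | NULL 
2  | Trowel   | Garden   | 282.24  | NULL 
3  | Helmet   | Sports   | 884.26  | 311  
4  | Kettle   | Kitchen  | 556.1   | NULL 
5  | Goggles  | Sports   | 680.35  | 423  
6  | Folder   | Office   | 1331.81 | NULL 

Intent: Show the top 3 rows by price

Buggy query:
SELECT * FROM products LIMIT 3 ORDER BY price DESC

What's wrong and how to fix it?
Bug: LIMIT must come after ORDER BY

Fix: Sort with ORDER BY, then apply LIMIT

Corrected query:
SELECT * FROM products ORDER BY price DESC LIMIT 3

Result:
id | name     | category | price   | stock
---+----------+----------+---------+------
6  | Folder   | Office   | 1331.81 | NULL 
1  | Notebook | Office   | 1074.34 | NULL 
3  | Helmet   | Sports   | 884.26  | 311  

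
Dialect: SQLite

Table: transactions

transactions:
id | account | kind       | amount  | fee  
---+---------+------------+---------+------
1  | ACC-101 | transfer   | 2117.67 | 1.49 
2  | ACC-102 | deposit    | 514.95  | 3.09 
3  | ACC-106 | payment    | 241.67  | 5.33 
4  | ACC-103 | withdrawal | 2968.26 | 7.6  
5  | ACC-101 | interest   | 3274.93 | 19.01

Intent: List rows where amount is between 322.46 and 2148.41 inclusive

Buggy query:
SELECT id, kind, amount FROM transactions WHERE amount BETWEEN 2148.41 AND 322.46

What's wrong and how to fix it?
Bug: BETWEEN expects the lower bound first; with 2148.41 AND 322.46 the range is empty

Fix: Write BETWEEN 322.46 AND 2148.41

Corrected query:
SELECT id, kind, amount FROM transactions WHERE amount BETWEEN 322.46 AND 2148.41

Result:
id | kind     | amount 
---+----------+--------
1  | transfer | 2117.67
2  | deposit  | 514.95 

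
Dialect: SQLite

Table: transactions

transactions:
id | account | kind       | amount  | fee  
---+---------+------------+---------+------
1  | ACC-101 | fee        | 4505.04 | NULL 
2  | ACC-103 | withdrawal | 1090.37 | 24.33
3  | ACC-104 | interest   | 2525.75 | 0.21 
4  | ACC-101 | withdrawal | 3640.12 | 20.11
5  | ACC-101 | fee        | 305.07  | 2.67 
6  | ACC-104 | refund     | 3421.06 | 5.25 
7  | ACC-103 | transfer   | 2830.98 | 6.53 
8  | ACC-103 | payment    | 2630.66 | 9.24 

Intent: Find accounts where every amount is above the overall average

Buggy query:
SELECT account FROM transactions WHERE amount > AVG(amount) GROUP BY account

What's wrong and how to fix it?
Bug: AVG() is an aggregate; it can't sit directly in WHERE

Fix: Compute the overall average in a scalar subquery and compare each group's MIN against it in HAVING

Corrected query:
SELECT account FROM transactions GROUP BY account HAVING MIN(amount) > (SELECT AVG(amount) FROM transactions)

Result:
(no rows)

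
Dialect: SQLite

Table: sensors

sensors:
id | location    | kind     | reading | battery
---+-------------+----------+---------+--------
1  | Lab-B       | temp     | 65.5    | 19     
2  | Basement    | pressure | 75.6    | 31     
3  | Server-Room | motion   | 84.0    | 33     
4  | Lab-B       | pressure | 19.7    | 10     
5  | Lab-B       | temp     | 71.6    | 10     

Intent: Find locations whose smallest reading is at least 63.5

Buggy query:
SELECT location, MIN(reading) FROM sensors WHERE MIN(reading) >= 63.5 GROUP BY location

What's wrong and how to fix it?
Bug: MIN() in WHERE is a misuse of aggregate

Fix: Use HAVING for the per-group MIN condition

Corrected query:
SELECT location, MIN(reading) FROM sensors GROUP BY location HAVING MIN(reading) >= 63.5

Result:
location    | MIN(reading)
------------+-------------
Basement    | 75.6        
Server-Room | 84          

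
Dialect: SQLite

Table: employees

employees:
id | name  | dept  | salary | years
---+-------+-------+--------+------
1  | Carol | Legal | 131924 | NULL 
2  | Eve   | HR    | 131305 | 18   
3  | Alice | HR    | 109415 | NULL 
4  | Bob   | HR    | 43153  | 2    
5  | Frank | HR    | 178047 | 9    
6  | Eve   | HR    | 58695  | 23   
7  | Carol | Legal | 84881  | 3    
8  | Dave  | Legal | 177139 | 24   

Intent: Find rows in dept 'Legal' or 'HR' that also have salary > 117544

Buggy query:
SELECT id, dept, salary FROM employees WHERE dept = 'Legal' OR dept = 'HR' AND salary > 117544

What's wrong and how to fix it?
Bug: AND binds tighter than OR, so this parses as dept = 'Legal' OR (dept = 'HR' AND salary > 117544)

Fix: Group the OR with parentheses (or use IN), then AND the threshold

Corrected query:
SELECT id, dept, salary FROM employees WHERE (dept = 'Legal' OR dept = 'HR') AND salary > 117544

Result:
id | dept  | salary
---+-------+-------
1  | Legal | 131924
2  | HR    | 131305
5  | HR    | 178047
8  | Legal | 177139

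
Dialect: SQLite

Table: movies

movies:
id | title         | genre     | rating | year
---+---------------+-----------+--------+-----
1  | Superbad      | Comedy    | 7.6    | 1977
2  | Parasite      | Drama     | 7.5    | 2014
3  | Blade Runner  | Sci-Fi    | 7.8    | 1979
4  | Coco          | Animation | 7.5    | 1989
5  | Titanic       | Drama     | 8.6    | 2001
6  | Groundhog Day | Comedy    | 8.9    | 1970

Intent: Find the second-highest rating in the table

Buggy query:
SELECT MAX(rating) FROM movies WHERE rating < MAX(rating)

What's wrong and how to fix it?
Bug: The inner MAX is an aggregate inside WHERE, which is not allowed

Fix: Put the inner MAX in a scalar subquery

Corrected query:
SELECT MAX(rating) FROM movies WHERE rating < (SELECT MAX(rating) FROM movies)

Result:
MAX(rating)
-----------
8.6        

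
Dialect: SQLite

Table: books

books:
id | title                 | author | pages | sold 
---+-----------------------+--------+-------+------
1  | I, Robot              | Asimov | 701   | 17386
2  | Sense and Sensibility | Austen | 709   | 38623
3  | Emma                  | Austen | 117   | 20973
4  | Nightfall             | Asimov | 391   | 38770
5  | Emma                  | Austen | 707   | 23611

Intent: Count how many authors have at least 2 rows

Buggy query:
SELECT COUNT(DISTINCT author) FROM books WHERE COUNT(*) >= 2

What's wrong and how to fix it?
Bug: WHERE filters individual rows, not groups, so a group-level COUNT is invalid there

Fix: Use a subquery that GROUPs and filters with HAVING, then count its rows

Corrected query:
SELECT COUNT(*) FROM (SELECT author FROM books GROUP BY author HAVING COUNT(*) >= 2)

Result:
COUNT(*)
--------
2       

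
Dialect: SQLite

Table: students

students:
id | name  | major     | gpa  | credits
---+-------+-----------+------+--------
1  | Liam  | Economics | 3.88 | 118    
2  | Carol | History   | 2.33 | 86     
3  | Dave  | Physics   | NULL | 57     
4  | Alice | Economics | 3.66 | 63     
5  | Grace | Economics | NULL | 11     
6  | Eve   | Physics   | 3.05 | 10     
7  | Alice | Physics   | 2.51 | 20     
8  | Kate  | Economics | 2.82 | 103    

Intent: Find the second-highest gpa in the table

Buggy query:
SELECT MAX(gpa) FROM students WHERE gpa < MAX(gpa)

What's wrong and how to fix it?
Bug: MAX(gpa) on the right of the comparison is an aggregate-in-WHERE error

Fix: Put the inner MAX in a scalar subquery

Corrected query:
SELECT MAX(gpa) FROM students WHERE gpa < (SELECT MAX(gpa) FROM students)

Result:
MAX(gpa)
--------
3.66    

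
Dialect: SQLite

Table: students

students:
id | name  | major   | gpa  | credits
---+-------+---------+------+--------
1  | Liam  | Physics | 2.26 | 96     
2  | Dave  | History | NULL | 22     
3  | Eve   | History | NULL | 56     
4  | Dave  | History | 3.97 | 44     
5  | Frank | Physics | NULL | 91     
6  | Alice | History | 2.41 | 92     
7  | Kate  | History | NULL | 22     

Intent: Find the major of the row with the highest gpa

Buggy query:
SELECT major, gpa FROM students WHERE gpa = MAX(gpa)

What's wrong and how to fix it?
Bug: MAX(gpa) is an aggregate and cannot be used directly in WHERE

Fix: Wrap MAX in a scalar subquery so WHERE compares against a single value

Corrected query:
SELECT major, gpa FROM students WHERE gpa = (SELECT MAX(gpa) FROM students)

Result:
major   | gpa 
--------+-----
History | 3.97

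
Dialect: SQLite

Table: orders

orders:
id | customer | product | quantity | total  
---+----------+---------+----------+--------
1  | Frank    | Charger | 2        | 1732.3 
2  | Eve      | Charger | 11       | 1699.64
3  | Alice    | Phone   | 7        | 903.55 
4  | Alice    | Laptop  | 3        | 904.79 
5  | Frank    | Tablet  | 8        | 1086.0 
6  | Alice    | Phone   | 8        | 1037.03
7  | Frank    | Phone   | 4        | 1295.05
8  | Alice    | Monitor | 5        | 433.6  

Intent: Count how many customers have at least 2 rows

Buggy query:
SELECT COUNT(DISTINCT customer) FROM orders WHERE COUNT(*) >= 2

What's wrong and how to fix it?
Bug: WHERE filters individual rows, not groups, so a group-level COUNT is invalid there

Fix: Use a subquery that GROUPs and filters with HAVING, then count its rows

Corrected query:
SELECT COUNT(*) FROM (SELECT customer FROM orders GROUP BY customer HAVING COUNT(*) >= 2)

Result:
COUNT(*)
--------
2       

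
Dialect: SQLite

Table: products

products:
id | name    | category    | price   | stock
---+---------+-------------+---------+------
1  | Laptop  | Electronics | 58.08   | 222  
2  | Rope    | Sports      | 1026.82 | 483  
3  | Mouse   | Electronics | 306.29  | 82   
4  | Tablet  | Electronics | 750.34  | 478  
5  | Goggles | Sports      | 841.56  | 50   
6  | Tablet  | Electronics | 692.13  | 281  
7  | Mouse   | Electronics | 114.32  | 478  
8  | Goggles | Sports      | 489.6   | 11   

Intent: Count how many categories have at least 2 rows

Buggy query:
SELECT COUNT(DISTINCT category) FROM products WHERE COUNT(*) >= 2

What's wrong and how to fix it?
Bug: WHERE filters individual rows, not groups, so a group-level COUNT is invalid there

Fix: Group first with HAVING COUNT(*) >= 2, then COUNT the resulting groups

Corrected query:
SELECT COUNT(*) FROM (SELECT category FROM products GROUP BY category HAVING COUNT(*) >= 2)

Result:
COUNT(*)
--------
2       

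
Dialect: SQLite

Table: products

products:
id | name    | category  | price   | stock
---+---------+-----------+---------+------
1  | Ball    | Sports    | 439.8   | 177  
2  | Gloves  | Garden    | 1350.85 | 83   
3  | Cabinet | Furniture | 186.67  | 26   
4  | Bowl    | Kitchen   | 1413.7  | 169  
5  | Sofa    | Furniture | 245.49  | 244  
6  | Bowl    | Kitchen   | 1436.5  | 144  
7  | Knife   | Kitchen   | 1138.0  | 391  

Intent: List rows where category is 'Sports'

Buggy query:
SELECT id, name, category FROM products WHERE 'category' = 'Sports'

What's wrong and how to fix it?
Bug: 'category' in single quotes is a string literal, not the column; the comparison is literal-vs-literal and never true

Fix: Reference the column as category without single quotes

Corrected query:
SELECT id, name, category FROM products WHERE category = 'Sports'

Result:
id | name | category
---+------+---------
1  | Ball | Sports  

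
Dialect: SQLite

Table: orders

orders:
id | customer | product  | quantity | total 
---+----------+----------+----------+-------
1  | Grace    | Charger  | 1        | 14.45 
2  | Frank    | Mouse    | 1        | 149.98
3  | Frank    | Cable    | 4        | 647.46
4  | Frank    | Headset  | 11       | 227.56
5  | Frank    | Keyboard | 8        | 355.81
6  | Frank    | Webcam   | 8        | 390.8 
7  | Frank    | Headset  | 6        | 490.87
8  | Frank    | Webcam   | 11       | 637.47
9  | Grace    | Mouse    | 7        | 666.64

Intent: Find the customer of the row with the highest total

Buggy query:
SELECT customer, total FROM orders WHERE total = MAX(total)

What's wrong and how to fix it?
Bug: WHERE is evaluated per row; an aggregate over the whole table isn't defined there

Fix: Use a subquery: WHERE total = (SELECT MAX(total) FROM orders)

Corrected query:
SELECT customer, total FROM orders WHERE total = (SELECT MAX(total) FROM orders)

Result:
customer | total 
---------+-------
Grace    | 666.64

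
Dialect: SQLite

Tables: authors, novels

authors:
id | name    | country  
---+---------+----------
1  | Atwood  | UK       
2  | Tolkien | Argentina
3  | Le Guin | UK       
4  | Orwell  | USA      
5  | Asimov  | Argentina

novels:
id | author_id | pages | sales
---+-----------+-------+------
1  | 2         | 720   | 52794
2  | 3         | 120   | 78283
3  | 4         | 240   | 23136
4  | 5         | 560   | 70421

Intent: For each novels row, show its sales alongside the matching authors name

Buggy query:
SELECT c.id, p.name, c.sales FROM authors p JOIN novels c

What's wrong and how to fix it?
Bug: Missing join condition: each novels row is matched to all authors rows instead of just its own

Fix: Add ON c.author_id = p.id to the JOIN

Corrected query:
SELECT c.id, p.name, c.sales FROM authors p JOIN novels c ON c.author_id = p.id

Result:
id | name    | sales
---+---------+------
1  | Tolkien | 52794
2  | Le Guin | 78283
3  | Orwell  | 23136
4  | Asimov  | 70421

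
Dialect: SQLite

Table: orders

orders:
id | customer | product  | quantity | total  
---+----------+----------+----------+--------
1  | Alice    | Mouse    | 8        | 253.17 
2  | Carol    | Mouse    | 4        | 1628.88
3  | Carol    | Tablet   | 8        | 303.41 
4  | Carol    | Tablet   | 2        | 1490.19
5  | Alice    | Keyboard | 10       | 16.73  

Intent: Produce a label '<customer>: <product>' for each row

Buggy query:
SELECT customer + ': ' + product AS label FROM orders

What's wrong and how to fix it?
Bug: '+' is numeric addition; on text columns SQLite converts them to 0 instead of concatenating

Fix: Use the || operator for string concatenation

Corrected query:
SELECT customer || ': ' || product AS label FROM orders

Result:
label          
---------------
Alice: Mouse   
Carol: Mouse   
Carol: Tablet  
Carol: Tablet  
Alice: Keyboard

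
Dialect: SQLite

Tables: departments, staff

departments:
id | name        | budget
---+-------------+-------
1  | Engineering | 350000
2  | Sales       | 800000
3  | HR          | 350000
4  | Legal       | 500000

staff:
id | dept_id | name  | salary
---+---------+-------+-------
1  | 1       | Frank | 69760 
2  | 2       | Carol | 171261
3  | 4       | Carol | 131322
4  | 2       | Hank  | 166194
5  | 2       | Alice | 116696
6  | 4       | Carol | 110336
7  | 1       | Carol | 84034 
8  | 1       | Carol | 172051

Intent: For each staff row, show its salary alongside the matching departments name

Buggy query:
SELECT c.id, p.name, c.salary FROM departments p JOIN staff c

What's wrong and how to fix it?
Bug: Missing join condition: each staff row is matched to all departments rows instead of just its own

Fix: Add ON c.dept_id = p.id to the JOIN

Corrected query:
SELECT c.id, p.name, c.salary FROM departments p JOIN staff c ON c.dept_id = p.id

Result:
id | name        | salary
---+-------------+-------
1  | Engineering | 69760 
2  | Sales       | 171261
3  | Legal       | 131322
4  | Sales       | 166194
5  | Sales       | 116696
6  | Legal       | 110336
7  | Engineering | 84034 
8  | Engineering | 172051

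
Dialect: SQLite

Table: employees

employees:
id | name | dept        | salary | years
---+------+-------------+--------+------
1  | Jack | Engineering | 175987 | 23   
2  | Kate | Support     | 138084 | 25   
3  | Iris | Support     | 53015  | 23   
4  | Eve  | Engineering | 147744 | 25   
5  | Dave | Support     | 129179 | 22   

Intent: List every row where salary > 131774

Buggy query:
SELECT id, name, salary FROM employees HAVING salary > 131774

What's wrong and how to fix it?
Bug: This is a non-aggregate query (no GROUP BY, no aggregates), so in SQLite the HAVING clause is invalid here; a row-level condition belongs in WHERE

Fix: Replace HAVING with WHERE since the condition applies to individual rows

Corrected query:
SELECT id, name, salary FROM employees WHERE salary > 131774

Result:
id | name | salary
---+------+-------
1  | Jack | 175987
2  | Kate | 138084
4  | Eve  | 147744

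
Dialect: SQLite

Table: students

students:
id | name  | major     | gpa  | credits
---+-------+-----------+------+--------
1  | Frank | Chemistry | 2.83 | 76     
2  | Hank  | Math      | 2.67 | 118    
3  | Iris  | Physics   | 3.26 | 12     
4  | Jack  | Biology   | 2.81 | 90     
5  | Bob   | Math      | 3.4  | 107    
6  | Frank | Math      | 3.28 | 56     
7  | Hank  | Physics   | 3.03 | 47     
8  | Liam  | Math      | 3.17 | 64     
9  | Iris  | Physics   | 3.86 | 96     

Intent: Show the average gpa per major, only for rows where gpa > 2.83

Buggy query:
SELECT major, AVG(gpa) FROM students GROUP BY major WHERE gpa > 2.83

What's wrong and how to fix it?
Bug: Row-level WHERE must come before GROUP BY in the clause order

Fix: Place WHERE between FROM and GROUP BY

Corrected query:
SELECT major, AVG(gpa) FROM students WHERE gpa > 2.83 GROUP BY major

Result:
major   | AVG(gpa)
--------+---------
Math    | 3.283333
Physics | 3.383333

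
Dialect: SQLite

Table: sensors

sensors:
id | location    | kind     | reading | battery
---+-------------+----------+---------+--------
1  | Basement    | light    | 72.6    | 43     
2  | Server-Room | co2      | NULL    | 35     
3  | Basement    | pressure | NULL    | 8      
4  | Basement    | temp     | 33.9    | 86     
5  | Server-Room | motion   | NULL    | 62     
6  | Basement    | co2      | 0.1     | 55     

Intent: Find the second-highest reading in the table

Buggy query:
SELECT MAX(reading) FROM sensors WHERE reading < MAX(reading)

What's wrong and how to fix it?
Bug: MAX(reading) on the right of the comparison is an aggregate-in-WHERE error

Fix: Put the inner MAX in a scalar subquery

Corrected query:
SELECT MAX(reading) FROM sensors WHERE reading < (SELECT MAX(reading) FROM sensors)

Result:
MAX(reading)
------------
33.9        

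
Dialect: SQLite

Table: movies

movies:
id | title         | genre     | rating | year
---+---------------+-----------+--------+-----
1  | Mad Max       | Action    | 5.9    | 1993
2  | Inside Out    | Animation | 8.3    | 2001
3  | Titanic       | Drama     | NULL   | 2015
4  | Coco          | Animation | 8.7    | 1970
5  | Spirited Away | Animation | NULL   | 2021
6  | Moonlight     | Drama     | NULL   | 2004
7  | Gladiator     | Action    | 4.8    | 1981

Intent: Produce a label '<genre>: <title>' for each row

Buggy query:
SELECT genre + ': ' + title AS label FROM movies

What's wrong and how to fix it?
Bug: SQLite uses || for string concatenation; + coerces text to numbers (yielding 0)

Fix: Replace + with || to concatenate text

Corrected query:
SELECT genre || ': ' || title AS label FROM movies

Result:
label                   
------------------------
Action: Mad Max         
Animation: Inside Out   
Drama: Titanic          
Animation: Coco         
Animation: Spirited Away
Drama: Moonlight        
Action: Gladiator       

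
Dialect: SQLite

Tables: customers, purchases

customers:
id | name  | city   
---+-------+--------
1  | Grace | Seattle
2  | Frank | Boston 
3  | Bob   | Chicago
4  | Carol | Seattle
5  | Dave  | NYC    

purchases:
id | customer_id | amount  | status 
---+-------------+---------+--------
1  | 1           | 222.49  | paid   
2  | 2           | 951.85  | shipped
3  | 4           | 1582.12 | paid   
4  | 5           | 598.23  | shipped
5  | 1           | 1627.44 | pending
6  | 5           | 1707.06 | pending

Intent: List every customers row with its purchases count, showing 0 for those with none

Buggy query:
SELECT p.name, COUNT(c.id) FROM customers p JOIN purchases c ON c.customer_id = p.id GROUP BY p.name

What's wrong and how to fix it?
Bug: An inner join excludes parents with zero children

Fix: Switch to LEFT JOIN to retain unmatched parent rows

Corrected query:
SELECT p.name, COUNT(c.id) FROM customers p LEFT JOIN purchases c ON c.customer_id = p.id GROUP BY p.name

Result:
name  | COUNT(c.id)
------+------------
Bob   | 0          
Carol | 1          
Dave  | 2          
Frank | 1          
Grace | 2          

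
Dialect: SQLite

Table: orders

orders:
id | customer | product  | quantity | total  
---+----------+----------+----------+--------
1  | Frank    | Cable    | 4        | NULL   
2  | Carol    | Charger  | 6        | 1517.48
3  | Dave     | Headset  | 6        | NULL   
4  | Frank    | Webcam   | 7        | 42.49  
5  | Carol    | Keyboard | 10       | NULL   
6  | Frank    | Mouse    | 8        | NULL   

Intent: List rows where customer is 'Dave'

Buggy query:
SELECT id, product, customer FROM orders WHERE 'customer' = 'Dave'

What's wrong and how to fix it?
Bug: 'customer' in single quotes is a string literal, not the column; the comparison is literal-vs-literal and never true

Fix: Reference the column as customer without single quotes

Corrected query:
SELECT id, product, customer FROM orders WHERE customer = 'Dave'

Result:
id | product | customer
---+---------+---------
3  | Headset | Dave    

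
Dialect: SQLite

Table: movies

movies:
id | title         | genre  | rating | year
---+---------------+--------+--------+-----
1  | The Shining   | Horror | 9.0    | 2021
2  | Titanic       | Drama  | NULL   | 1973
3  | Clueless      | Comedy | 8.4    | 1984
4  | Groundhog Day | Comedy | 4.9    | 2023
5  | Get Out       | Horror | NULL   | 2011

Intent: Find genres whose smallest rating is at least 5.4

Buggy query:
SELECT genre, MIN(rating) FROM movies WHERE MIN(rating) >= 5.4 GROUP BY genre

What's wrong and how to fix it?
Bug: Aggregates like MIN are computed per group after WHERE runs

Fix: Replace WHERE with HAVING after the GROUP BY

Corrected query:
SELECT genre, MIN(rating) FROM movies GROUP BY genre HAVING MIN(rating) >= 5.4

Result:
genre  | MIN(rating)
-------+------------
Horror | 9          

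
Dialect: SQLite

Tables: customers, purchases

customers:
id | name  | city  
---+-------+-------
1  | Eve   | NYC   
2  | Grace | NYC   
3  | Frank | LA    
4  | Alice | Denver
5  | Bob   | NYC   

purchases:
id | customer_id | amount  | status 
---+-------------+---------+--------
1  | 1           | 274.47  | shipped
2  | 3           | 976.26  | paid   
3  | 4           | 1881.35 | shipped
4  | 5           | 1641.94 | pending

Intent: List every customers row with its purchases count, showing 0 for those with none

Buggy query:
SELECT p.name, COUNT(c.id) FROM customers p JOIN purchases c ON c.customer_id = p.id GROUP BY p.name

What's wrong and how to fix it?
Bug: INNER JOIN drops customers rows that have no matching purchases rows

Fix: Use LEFT JOIN so parents without children still appear (COUNT(c.id) gives 0)

Corrected query:
SELECT p.name, COUNT(c.id) FROM customers p LEFT JOIN purchases c ON c.customer_id = p.id GROUP BY p.name

Result:
name  | COUNT(c.id)
------+------------
Alice | 1          
Bob   | 1          
Eve   | 1          
Frank | 1          
Grace | 0          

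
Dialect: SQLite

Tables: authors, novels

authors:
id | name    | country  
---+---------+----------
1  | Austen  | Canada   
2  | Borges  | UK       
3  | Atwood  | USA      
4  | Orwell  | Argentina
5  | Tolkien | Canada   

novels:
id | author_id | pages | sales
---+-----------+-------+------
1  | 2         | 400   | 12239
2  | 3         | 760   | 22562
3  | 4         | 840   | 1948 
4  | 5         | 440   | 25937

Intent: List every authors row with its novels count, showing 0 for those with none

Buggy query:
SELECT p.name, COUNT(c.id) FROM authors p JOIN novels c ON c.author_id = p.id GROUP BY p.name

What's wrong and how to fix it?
Bug: INNER JOIN drops authors rows that have no matching novels rows

Fix: Use LEFT JOIN so parents without children still appear (COUNT(c.id) gives 0)

Corrected query:
SELECT p.name, COUNT(c.id) FROM authors p LEFT JOIN novels c ON c.author_id = p.id GROUP BY p.name

Result:
name    | COUNT(c.id)
--------+------------
Atwood  | 1          
Austen  | 0          
Borges  | 1          
Orwell  | 1          
Tolkien | 1          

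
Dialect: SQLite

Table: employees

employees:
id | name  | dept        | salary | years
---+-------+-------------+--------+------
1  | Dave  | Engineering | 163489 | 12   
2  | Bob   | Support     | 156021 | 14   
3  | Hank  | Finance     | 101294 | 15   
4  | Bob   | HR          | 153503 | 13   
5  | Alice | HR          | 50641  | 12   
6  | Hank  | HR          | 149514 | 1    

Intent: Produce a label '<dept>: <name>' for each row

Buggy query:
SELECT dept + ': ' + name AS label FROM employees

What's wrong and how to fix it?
Bug: SQLite uses || for string concatenation; + coerces text to numbers (yielding 0)

Fix: Replace + with || to concatenate text

Corrected query:
SELECT dept || ': ' || name AS label FROM employees

Result:
label            
-----------------
Engineering: Dave
Support: Bob     
Finance: Hank    
HR: Bob          
HR: Alice        
HR: Hank         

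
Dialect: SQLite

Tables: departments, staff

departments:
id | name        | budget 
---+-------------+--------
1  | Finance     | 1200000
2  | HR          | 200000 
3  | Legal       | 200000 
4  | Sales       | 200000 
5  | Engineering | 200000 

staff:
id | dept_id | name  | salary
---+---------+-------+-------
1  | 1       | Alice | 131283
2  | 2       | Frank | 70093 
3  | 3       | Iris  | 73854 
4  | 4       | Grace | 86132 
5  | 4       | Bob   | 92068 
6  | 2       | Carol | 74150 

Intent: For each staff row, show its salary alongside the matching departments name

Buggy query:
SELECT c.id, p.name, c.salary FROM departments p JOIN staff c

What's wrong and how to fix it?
Bug: JOIN with no ON clause produces a cartesian product; every staff row pairs with every departments row

Fix: Specify the join condition linking the foreign key to the parent id

Corrected query:
SELECT c.id, p.name, c.salary FROM departments p JOIN staff c ON c.dept_id = p.id

Result:
id | name    | salary
---+---------+-------
1  | Finance | 131283
2  | HR      | 70093 
3  | Legal   | 73854 
4  | Sales   | 86132 
5  | Sales   | 92068 
6  | HR      | 74150 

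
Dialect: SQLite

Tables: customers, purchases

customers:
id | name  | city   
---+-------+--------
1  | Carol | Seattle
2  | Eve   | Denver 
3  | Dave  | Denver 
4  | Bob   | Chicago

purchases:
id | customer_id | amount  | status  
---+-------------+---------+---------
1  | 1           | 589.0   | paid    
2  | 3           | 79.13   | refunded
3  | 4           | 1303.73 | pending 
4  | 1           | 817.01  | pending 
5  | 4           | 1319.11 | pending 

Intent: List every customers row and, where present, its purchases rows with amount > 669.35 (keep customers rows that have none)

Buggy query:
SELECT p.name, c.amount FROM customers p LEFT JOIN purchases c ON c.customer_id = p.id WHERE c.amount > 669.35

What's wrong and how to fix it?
Bug: Filtering c.amount in WHERE discards the NULL rows produced by LEFT JOIN, turning it into an inner join

Fix: Move the right-table condition into the ON clause so unmatched parents are kept

Corrected query:
SELECT p.name, c.amount FROM customers p LEFT JOIN purchases c ON c.customer_id = p.id AND c.amount > 669.35

Result:
name  | amount 
------+--------
Carol | 817.01 
Eve   | NULL   
Dave  | NULL   
Bob   | 1303.73
Bob   | 1319.11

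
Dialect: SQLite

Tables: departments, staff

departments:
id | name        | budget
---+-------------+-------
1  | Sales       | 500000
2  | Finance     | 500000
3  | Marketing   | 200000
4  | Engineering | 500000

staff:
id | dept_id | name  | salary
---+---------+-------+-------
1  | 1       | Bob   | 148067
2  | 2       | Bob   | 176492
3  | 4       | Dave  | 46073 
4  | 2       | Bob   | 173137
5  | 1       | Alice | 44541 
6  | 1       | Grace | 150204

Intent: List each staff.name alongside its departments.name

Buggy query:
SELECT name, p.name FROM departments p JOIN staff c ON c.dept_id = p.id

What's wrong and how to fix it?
Bug: Both tables have a 'name' column; the unqualified reference is ambiguous

Fix: Prefix ambiguous columns with the table alias

Corrected query:
SELECT c.name, p.name FROM departments p JOIN staff c ON c.dept_id = p.id

Result:
name  | name       
------+------------
Bob   | Sales      
Bob   | Finance    
Dave  | Engineering
Bob   | Finance    
Alice | Sales      
Grace | Sales      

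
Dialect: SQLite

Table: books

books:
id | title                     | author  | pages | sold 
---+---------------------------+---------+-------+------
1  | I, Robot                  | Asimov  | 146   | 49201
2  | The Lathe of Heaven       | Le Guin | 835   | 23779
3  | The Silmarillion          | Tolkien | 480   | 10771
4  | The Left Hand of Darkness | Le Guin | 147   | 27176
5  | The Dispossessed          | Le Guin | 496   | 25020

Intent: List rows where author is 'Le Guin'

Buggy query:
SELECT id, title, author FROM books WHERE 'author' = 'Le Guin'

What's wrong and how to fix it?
Bug: Single quotes denote string literals in SQL; the column name is being compared as a constant string

Fix: Reference the column as author without single quotes

Corrected query:
SELECT id, title, author FROM books WHERE author = 'Le Guin'

Result:
id | title                     | author 
---+---------------------------+--------
2  | The Lathe of Heaven       | Le Guin
4  | The Left Hand of Darkness | Le Guin
5  | The Dispossessed          | Le Guin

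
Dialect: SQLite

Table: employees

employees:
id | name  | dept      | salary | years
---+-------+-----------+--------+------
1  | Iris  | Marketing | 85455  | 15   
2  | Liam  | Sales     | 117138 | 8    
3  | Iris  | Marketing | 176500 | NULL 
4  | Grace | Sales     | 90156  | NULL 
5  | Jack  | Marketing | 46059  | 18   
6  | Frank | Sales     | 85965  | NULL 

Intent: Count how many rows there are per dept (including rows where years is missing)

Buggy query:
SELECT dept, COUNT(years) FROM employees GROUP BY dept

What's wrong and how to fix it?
Bug: COUNT(column) counts non-NULL values only; rows with NULL years aren't counted

Fix: Replace COUNT(years) with COUNT(*)

Corrected query:
SELECT dept, COUNT(*) FROM employees GROUP BY dept

Result:
dept      | COUNT(*)
----------+---------
Marketing | 3       
Sales     | 3       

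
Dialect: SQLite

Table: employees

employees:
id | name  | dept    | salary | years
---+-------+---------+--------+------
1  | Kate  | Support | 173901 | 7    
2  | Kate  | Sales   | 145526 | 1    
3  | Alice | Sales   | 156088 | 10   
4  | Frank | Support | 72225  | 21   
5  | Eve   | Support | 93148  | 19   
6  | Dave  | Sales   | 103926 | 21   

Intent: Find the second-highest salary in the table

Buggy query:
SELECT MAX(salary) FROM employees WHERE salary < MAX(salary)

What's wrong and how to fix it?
Bug: The inner MAX is an aggregate inside WHERE, which is not allowed

Fix: Put the inner MAX in a scalar subquery

Corrected query:
SELECT MAX(salary) FROM employees WHERE salary < (SELECT MAX(salary) FROM employees)

Result:
MAX(salary)
-----------
156088     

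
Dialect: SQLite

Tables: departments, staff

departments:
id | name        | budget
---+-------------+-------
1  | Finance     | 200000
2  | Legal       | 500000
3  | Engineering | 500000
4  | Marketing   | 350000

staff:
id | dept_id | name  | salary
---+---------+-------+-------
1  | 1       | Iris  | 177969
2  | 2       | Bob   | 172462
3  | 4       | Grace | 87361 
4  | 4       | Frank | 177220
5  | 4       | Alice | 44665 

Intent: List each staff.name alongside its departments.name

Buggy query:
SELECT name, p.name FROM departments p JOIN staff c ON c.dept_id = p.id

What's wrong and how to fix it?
Bug: 'name' exists in both joined tables, so the database can't tell which one is meant

Fix: Prefix ambiguous columns with the table alias

Corrected query:
SELECT c.name, p.name FROM departments p JOIN staff c ON c.dept_id = p.id

Result:
name  | name     
------+----------
Iris  | Finance  
Bob   | Legal    
Grace | Marketing
Frank | Marketing
Alice | Marketing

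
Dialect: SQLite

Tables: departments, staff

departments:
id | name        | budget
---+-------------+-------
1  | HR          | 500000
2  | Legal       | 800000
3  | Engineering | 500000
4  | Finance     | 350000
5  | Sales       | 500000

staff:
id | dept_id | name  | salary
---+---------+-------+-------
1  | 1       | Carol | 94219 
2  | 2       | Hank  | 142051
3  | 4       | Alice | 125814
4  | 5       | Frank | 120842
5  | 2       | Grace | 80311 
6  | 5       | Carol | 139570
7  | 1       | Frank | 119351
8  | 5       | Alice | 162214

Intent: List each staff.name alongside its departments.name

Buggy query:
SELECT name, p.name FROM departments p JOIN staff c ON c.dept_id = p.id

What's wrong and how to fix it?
Bug: Both tables have a 'name' column; the unqualified reference is ambiguous

Fix: Prefix ambiguous columns with the table alias

Corrected query:
SELECT c.name, p.name FROM departments p JOIN staff c ON c.dept_id = p.id

Result:
name  | name   
------+--------
Carol | HR     
Hank  | Legal  
Alice | Finance
Frank | Sales  
Grace | Legal  
Carol | Sales  
Frank | HR     
Alice | Sales  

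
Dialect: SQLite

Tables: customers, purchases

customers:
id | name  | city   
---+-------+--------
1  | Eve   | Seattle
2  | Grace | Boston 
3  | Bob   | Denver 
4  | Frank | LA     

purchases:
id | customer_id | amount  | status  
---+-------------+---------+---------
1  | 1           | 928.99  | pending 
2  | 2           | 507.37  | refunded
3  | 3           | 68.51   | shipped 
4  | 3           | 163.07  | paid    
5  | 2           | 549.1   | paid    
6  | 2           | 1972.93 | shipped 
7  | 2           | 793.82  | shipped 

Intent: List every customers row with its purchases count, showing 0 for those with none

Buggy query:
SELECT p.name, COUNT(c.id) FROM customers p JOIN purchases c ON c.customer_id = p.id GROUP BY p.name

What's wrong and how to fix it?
Bug: INNER JOIN drops customers rows that have no matching purchases rows

Fix: Switch to LEFT JOIN to retain unmatched parent rows

Corrected query:
SELECT p.name, COUNT(c.id) FROM customers p LEFT JOIN purchases c ON c.customer_id = p.id GROUP BY p.name

Result:
name  | COUNT(c.id)
------+------------
Bob   | 2          
Eve   | 1          
Frank | 0          
Grace | 4          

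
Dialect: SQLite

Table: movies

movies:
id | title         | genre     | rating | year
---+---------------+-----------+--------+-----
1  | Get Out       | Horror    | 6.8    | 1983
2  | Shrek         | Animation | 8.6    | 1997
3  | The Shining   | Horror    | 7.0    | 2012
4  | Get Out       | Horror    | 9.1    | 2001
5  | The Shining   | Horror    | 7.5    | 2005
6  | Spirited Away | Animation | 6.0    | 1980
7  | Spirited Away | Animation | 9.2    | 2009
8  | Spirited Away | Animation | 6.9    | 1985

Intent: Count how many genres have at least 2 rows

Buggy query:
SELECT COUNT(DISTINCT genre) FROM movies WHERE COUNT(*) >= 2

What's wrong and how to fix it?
Bug: WHERE filters individual rows, not groups, so a group-level COUNT is invalid there

Fix: Use a subquery that GROUPs and filters with HAVING, then count its rows

Corrected query:
SELECT COUNT(*) FROM (SELECT genre FROM movies GROUP BY genre HAVING COUNT(*) >= 2)

Result:
COUNT(*)
--------
2       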